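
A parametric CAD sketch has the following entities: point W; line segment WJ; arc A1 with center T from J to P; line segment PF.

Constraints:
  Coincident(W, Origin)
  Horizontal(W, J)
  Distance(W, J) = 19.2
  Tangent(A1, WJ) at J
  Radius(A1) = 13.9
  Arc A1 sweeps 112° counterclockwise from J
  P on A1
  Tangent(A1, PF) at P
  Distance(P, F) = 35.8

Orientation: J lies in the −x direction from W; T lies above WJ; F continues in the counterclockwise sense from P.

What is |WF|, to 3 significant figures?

55.9

W is at the origin; W and J share the same y with |WJ| = 19.2 and J on the −x side, so J = (-19.2, 0.00). Since A1 is tangent to WJ there, TJ ⟂ WJ, so T = J + (0, 13.9) = (-19.2, 13.9). On A1, J sits at bearing -90° from T; a 112° counterclockwise sweep puts P at bearing 22°, so P = T + 13.9·(cos 22°, sin 22°) = (-6.31, 19.1). Since A1 is tangent to PF there, TP ⟂ PF, so PF runs along (−sin 22°, cos 22°); with |PF| = 35.8, F = (-19.7, 52.3). Then |WF| = |F − W| = 55.9.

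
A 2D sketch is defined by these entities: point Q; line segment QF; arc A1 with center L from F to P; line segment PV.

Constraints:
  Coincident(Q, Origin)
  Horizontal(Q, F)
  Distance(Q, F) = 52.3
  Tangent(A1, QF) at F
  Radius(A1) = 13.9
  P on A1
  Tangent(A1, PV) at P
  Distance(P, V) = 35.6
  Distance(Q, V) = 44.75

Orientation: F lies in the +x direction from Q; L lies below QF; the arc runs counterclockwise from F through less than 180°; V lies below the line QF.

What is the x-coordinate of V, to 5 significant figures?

22.972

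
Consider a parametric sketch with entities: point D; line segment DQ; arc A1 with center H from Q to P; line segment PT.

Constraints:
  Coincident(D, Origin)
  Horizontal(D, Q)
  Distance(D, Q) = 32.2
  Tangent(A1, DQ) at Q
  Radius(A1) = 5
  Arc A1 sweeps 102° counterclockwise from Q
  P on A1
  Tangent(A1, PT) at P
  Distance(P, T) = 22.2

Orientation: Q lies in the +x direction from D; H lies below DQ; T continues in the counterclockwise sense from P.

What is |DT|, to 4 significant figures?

42.30

On A1, Q sits at bearing 90° from H; a 102° counterclockwise sweep puts P at bearing 192°, so P = H + 5.0·(cos 192°, sin 192°) = (27.31, -6.040). Tangency of A1 to PT means the radius HP is perpendicular to PT, so PT runs along (−sin 192°, cos 192°); with |PT| = 22.2, T = (31.92, -27.75). Then |DT| = |T − D| = 42.30.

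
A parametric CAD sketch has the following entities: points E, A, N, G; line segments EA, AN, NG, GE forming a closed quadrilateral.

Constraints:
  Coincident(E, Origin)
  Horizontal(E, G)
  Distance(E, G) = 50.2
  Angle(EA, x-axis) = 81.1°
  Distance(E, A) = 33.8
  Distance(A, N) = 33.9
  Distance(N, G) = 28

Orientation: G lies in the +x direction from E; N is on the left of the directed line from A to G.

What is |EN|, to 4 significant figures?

45.75

E is at the origin; EG is horizontal with |EG| = 50.2 and G in +x, so G = (50.2, 0). EA runs at 81.1° with |EA| = 33.8, so A = (5.229, 33.39). N is determined by |AN| = 33.9 and |NG| = 28.0 together: it lies at the intersection of circle(A, 33.9) and circle(G, 28.0). With |AG| = 56.01, the foot of the radical line on AG is 31.27 from A and the perpendicular offset is √(33.9² − 31.27²) = 13.10. Taking the left-of-AG solution: N = (38.14, 25.27).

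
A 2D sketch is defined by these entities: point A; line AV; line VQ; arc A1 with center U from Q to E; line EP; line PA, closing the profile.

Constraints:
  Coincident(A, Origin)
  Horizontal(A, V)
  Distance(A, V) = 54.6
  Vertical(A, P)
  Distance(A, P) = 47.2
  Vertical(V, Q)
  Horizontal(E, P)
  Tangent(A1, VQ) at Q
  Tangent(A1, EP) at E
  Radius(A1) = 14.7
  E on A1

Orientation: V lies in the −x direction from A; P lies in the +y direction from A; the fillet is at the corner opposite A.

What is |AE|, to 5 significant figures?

61.805

A is at the origin; AV is horizontal with |AV| = 54.6 and V on the −x side, so V = (-54.600, 0.0000). AP is vertical with |AP| = 47.2 and P on the +y side, so P = (0.0000, 47.200). The virtual corner opposite A is at (-54.600, 47.200). Since A1 is tangent to VQ there, UQ ⟂ VQ and tangency of A1 to EP means the radius UE is perpendicular to EP, with radius 14.7, so the center U sits 14.7 in from both sides at U = (-39.900, 32.500). That places the tangent points at Q = (-54.600, 32.500) on VQ and E = (-39.900, 47.200) on EP. Then |AE| = |E − A| = 61.805.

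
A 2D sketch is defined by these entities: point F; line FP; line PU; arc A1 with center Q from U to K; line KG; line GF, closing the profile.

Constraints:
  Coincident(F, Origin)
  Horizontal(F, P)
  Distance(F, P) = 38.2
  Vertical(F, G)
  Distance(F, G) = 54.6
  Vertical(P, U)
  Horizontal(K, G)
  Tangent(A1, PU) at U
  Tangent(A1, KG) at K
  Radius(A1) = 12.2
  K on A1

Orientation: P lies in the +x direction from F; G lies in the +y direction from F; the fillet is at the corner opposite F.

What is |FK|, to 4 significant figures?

60.47

F is at the origin; F and P share the same y with |FP| = 38.2 and P on the +x side, so P = (38.20, 0.000). FG is vertical with |FG| = 54.6 and G on the +y side, so G = (0.000, 54.60). The virtual corner opposite F is at (38.20, 54.60). The tangent condition forces QU to be normal to PU and the tangent condition forces QK to be normal to KG, with radius 12.2, so the center Q sits 12.2 in from both sides at Q = (26.00, 42.40). That places the tangent points at U = (38.20, 42.40) on PU and K = (26.00, 54.60) on KG. Then |FK| = |K − F| = 60.47.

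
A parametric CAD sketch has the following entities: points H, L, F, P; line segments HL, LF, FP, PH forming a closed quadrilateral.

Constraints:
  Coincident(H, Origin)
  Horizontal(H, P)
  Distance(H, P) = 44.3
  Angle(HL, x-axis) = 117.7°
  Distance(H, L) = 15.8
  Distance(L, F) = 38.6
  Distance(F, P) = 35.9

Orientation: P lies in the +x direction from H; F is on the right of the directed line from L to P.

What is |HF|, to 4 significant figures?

22.90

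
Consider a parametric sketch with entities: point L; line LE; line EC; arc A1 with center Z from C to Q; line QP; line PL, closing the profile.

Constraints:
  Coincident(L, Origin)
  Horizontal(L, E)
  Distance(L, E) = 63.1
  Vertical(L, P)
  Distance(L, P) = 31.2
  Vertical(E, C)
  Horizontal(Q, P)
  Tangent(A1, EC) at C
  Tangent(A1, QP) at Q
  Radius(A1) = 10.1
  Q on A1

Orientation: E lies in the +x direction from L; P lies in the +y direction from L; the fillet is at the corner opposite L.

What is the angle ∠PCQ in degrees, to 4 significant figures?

35.91°

L is at the origin; L and E share the same y with |LE| = 63.1 and E on the +x side, so E = (63.10, 0.000). L and P share the same x with |LP| = 31.2 and P on the +y side, so P = (0.000, 31.20). The virtual corner opposite L is at (63.10, 31.20). The tangent condition forces ZC to be normal to EC and the tangent condition forces ZQ to be normal to QP, with radius 10.1, so the center Z sits 10.1 in from both sides at Z = (53.00, 21.10). That places the tangent points at C = (63.10, 21.10) on EC and Q = (53.00, 31.20) on QP. Then cos ∠PCQ = CP·CQ / (|CP||CQ|), giving 35.91°.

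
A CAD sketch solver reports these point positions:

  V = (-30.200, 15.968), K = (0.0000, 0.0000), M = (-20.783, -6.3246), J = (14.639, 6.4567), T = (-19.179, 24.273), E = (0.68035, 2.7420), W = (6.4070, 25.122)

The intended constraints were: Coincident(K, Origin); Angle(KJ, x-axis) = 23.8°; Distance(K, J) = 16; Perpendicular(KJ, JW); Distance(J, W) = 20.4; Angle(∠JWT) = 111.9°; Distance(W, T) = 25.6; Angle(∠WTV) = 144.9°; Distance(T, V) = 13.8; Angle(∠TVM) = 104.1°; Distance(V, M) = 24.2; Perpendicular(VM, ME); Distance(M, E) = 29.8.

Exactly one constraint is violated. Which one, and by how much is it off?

Distance(M, E) = 29.8 — off by 6.50.

K = (0.00, 0.00) ✓; KJ at 23.80° ✓; |KJ| = 16.00 ✓; ∠(KJ, JW) = 90.00° ✓; |JW| = 20.40 ✓; ∠JWT = 111.9° ✓; |WT| = 25.60 ✓; ∠WTV = 144.9° ✓; |TV| = 13.80 ✓; ∠TVM = 104.1° ✓; |VM| = 24.20 ✓; ∠(VM, ME) = 90.00° ✓; |ME| = 23.30 ✗.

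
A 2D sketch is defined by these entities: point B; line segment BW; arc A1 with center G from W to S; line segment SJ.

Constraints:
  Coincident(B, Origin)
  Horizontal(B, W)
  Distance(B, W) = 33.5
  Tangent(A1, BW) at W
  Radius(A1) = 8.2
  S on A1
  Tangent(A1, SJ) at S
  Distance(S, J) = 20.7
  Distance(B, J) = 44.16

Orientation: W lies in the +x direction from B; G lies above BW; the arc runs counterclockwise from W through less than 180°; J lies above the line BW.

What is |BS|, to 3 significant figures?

42.6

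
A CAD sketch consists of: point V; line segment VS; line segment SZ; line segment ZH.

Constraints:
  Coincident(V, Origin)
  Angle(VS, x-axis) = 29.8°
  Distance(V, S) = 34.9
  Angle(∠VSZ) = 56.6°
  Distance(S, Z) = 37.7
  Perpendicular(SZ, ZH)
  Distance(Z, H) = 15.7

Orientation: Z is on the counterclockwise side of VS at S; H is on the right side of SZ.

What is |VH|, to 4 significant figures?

48.50

V is at the origin; VS runs at 29.8° with length 34.9, so S = 34.9·(cos 29.8°, sin 29.8°) = (30.29, 17.34). ∠VSZ = 56.6°, so SZ runs at 29.8° + (180° − 56.6°) = 153.2° from the x-axis; with |SZ| = 37.7, Z = S + 37.7·(cos 153.2°, sin 153.2°) = (-3.365, 34.34). The perpendicularity gives ZH at right angles to SZ; with |ZH| = 15.7 on the right of SZ, H = Z + 15.7·(0.4509, 0.8926) = (3.713, 48.36). Then |VH| = |H − V| = 48.50.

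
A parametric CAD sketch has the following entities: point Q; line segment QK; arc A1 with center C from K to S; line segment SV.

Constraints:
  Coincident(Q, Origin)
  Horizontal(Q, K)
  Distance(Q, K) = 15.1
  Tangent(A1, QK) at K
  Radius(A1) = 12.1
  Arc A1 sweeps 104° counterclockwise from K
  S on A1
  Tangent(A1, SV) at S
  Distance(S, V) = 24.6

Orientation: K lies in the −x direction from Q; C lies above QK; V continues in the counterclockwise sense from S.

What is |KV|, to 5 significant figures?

39.325

Q is at the origin; Q and K share the same y with |QK| = 15.1 and K on the −x side, so K = (-15.100, 0.0000). A1 meets QK tangentially, so CK is at right angles to QK, so C = K + (0, 12.1) = (-15.100, 12.100). On A1, K sits at bearing -90° from C; a 104° counterclockwise sweep puts S at bearing 14°, so S = C + 12.1·(cos 14°, sin 14°) = (-3.3594, 15.027). The tangent condition forces CS to be normal to SV, so SV runs along (−sin 14°, cos 14°); with |SV| = 24.6, V = (-9.3107, 38.897). Then |KV| = |V − K| = 39.325.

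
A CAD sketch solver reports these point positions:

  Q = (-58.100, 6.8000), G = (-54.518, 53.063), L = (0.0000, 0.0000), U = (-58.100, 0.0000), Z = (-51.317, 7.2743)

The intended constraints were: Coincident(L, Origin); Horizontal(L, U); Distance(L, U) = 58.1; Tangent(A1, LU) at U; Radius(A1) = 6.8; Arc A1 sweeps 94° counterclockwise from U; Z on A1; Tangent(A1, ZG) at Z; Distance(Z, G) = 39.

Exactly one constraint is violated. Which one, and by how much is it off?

Distance(Z, G) = 39 — off by 6.90.

L = (0.00, 0.00) ✓; L.y = 0.00, U.y = 0.00 ✓; |LU| = 58.10 ✓; ∠(QU, UL) = 90.00° ✓; |QU| = 6.800 ✓; bearing(Q→Z) − bearing(Q→U) = 94.00° ✓; |QZ| = 6.800 ✓; ∠(QZ, ZG) = 90.00° ✓; |ZG| = 45.90 ✗.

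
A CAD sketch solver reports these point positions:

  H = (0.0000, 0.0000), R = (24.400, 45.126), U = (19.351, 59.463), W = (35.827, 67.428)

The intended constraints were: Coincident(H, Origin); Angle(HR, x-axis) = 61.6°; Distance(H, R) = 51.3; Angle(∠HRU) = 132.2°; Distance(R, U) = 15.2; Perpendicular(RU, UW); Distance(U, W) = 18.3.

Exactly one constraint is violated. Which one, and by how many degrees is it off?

Perpendicular(RU, UW) — off by 6.40°.

H = (0.00, 0.00) ✓; HR at 61.60° ✓; |HR| = 51.30 ✓; ∠HRU = 132.2° ✓; |RU| = 15.20 ✓; ∠(RU, UW) = 83.60° ✗; |UW| = 18.30 ✓.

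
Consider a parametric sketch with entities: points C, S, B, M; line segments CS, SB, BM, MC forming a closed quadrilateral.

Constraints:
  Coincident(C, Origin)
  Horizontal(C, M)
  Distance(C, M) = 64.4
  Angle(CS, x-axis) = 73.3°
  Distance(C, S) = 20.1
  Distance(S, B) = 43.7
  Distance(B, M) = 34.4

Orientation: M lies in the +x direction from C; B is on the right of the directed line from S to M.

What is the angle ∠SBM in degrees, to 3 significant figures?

104°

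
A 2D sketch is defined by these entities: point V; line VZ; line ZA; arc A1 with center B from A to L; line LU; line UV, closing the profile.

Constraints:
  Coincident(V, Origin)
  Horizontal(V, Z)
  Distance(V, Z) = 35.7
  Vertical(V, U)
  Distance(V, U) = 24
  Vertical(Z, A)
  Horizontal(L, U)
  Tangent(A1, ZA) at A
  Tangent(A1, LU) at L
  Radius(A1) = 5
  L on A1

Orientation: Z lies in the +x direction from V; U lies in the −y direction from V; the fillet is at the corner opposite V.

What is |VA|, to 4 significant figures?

40.44

V is at the origin; VZ is horizontal with |VZ| = 35.7 and Z on the +x side, so Z = (35.70, 0.000). VU is vertical with |VU| = 24.0 and U on the −y side, so U = (0.000, -24.00). The virtual corner opposite V is at (35.70, -24.00). A1 meets ZA tangentially, so BA is at right angles to ZA and the tangent condition forces BL to be normal to LU, with radius 5.0, so the center B sits 5.0 in from both sides at B = (30.70, -19.00). That places the tangent points at A = (35.70, -19.00) on ZA and L = (30.70, -24.00) on LU. Then |VA| = |A − V| = 40.44.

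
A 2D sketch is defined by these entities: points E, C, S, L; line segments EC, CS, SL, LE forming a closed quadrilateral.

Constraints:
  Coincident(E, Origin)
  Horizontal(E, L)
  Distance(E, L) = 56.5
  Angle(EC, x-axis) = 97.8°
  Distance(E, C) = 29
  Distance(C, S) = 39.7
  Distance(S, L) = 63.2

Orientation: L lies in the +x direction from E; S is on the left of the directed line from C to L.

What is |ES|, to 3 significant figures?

60.9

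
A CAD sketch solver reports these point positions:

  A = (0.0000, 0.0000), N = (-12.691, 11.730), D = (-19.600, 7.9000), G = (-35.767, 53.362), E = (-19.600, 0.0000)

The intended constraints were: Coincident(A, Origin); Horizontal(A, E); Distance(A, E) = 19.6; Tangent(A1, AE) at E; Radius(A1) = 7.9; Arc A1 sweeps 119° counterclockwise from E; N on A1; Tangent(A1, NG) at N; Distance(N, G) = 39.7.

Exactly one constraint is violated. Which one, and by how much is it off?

Distance(N, G) = 39.7 — off by 7.90.

A = (0.00, 0.00) ✓; A.y = 0.00, E.y = 0.00 ✓; |AE| = 19.60 ✓; ∠(DE, EA) = 90.00° ✓; |DE| = 7.900 ✓; bearing(D→N) − bearing(D→E) = 119.0° ✓; |DN| = 7.900 ✓; ∠(DN, NG) = 90.00° ✓; |NG| = 47.60 ✗.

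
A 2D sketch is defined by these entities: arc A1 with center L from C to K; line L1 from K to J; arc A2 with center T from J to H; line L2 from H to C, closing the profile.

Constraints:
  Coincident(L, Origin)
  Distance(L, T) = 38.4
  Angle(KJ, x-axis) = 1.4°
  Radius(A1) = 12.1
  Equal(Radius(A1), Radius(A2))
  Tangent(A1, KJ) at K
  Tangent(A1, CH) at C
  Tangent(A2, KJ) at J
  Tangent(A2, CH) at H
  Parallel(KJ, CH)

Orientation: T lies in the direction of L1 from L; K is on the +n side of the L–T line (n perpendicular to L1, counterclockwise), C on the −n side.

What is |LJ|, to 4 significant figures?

40.26

The slot axis is L1's direction at 1.4°, so u = (cos 1.4°, sin 1.4°) = (0.9997, 0.02443) and n = (−sin 1.4°, cos 1.4°) = (-0.02443, 0.9997). L is at the origin and T lies 38.4 along u from L, so T = 38.4·u = (38.39, 0.9382). Tangency of A1 to both parallel lines with radius 12.1 puts K and C at L ± 12.1·n: K = (-0.2956, 12.10), C = (0.2956, -12.10). Equal radii place J and H the same way about T: J = T + 12.1·n = (38.09, 13.03), H = T − 12.1·n = (38.68, -11.16). Then |LJ| = |J − L| = 40.26.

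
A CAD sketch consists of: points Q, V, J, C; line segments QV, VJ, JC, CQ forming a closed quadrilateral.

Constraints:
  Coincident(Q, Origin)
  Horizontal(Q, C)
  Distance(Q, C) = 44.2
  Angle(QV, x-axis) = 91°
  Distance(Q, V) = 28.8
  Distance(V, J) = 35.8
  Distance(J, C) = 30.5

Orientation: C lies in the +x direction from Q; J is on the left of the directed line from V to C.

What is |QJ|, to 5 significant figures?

45.790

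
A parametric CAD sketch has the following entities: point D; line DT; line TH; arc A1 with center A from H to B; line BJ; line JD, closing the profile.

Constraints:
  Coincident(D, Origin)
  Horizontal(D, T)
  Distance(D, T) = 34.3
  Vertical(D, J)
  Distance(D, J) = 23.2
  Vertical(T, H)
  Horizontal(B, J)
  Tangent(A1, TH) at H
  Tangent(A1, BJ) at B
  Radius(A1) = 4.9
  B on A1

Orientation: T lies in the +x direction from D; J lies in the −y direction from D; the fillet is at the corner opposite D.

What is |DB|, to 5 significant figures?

37.451

D is at the origin; D and T share the same y with |DT| = 34.3 and T on the +x side, so T = (34.300, 0.0000). D and J share the same x with |DJ| = 23.2 and J on the −y side, so J = (0.0000, -23.200). The virtual corner opposite D is at (34.300, -23.200). A1 meets TH tangentially, so AH is at right angles to TH and since A1 is tangent to BJ there, AB ⟂ BJ, with radius 4.9, so the center A sits 4.9 in from both sides at A = (29.400, -18.300). That places the tangent points at H = (34.300, -18.300) on TH and B = (29.400, -23.200) on BJ. Then |DB| = |B − D| = 37.451.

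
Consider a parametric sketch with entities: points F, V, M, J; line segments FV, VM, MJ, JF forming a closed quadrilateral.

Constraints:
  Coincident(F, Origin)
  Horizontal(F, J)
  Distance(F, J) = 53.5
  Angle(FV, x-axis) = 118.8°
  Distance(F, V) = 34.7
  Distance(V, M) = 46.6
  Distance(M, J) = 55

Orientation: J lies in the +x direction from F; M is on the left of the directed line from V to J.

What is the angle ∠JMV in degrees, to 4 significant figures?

97.38°

F is at the origin; F and J share the same y with |FJ| = 53.5 and J in +x, so J = (53.5, 0). FV runs at 118.8° with |FV| = 34.7, so V = (-16.72, 30.41). M is determined by |VM| = 46.6 and |MJ| = 55.0 together: it lies at the intersection of circle(V, 46.6) and circle(J, 55.0). With |VJ| = 76.52, the foot of the radical line on VJ is 32.68 from V and the perpendicular offset is √(46.6² − 32.68²) = 33.22. Taking the left-of-VJ solution: M = (26.47, 47.90).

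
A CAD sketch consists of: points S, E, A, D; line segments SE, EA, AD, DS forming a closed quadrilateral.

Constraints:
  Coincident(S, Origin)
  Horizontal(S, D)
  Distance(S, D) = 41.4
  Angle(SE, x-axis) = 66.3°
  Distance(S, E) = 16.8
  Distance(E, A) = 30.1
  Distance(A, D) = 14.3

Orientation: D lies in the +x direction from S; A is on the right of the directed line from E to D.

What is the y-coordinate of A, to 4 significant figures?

-5.665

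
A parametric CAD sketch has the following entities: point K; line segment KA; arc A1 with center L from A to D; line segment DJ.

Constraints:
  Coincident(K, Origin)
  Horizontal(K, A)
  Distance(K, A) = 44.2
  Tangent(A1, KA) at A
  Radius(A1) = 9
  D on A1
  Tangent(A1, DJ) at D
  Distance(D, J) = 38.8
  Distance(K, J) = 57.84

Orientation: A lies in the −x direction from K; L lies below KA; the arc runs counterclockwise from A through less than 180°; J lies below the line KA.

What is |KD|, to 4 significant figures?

53.76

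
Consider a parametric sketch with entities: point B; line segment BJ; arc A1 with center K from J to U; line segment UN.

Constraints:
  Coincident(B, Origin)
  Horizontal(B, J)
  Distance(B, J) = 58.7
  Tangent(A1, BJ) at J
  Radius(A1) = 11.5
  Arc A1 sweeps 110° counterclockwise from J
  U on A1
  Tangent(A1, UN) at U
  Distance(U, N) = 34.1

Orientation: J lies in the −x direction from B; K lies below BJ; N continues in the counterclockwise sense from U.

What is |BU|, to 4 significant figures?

71.20

B is at the origin; B and J share the same y with |BJ| = 58.7 and J on the −x side, so J = (-58.70, 0.000). Tangency of A1 to BJ means the radius KJ is perpendicular to BJ, so K = J + (0, -11.5) = (-58.70, -11.50). On A1, J sits at bearing 90° from K; a 110° counterclockwise sweep puts U at bearing 200°, so U = K + 11.5·(cos 200°, sin 200°) = (-69.51, -15.43). Then |BU| = |U − B| = 71.20.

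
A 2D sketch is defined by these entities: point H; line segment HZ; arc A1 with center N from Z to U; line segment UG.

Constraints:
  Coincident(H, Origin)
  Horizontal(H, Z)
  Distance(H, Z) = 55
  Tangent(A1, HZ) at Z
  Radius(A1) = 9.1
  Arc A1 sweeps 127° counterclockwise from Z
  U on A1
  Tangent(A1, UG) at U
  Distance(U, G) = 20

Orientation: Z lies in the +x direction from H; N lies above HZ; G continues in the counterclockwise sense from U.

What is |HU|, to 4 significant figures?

63.95

H is at the origin; HZ is horizontal with |HZ| = 55.0 and Z on the +x side, so Z = (55.00, 0.000). The tangent condition forces NZ to be normal to HZ, so N = Z + (0, 9.1) = (55.00, 9.100). On A1, Z sits at bearing -90° from N; a 127° counterclockwise sweep puts U at bearing 37°, so U = N + 9.1·(cos 37°, sin 37°) = (62.27, 14.58). Then |HU| = |U − H| = 63.95.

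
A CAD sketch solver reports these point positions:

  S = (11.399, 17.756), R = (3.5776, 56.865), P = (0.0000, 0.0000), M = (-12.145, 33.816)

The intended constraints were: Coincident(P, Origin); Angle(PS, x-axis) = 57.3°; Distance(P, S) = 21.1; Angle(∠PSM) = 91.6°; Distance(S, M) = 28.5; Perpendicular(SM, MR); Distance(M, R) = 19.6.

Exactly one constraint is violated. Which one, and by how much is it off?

Distance(M, R) = 19.6 — off by 8.30.

P = (0.00, 0.00) ✓; PS at 57.30° ✓; |PS| = 21.10 ✓; ∠PSM = 91.60° ✓; |SM| = 28.50 ✓; ∠(SM, MR) = 90.00° ✓; |MR| = 27.90 ✗.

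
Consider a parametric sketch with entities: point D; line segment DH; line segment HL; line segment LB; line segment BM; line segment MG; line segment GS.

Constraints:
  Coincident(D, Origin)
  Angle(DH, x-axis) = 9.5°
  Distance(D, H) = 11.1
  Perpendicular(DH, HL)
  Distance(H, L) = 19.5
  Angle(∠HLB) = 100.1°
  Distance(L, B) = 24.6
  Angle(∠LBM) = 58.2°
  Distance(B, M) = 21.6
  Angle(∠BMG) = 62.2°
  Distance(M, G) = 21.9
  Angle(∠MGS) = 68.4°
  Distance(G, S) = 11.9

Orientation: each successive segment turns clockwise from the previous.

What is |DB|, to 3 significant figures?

27.2

D is at the origin; DH runs at 9.5° with length 11.1, so H = (10.9, 1.83). DH ⟂ HL, so HL runs at -80.5°; with |HL| = 19.5, L = (14.2, -17.4). ∠HLB = 100.1° gives LB at -160° from the x-axis; with |LB| = 24.6, B = (-9.01, -25.7). Then |DB| = |B − D| = 27.2.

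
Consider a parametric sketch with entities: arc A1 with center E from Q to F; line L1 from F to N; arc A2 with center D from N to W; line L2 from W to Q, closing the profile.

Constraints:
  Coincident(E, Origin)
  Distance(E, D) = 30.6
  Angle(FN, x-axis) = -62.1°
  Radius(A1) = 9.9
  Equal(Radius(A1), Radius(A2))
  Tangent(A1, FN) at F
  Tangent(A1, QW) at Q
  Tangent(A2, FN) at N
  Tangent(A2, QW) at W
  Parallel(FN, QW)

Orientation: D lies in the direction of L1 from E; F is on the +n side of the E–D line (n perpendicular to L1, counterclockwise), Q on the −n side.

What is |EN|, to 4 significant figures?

32.16

The slot axis is L1's direction at -62.1°, so u = (cos -62.1°, sin -62.1°) = (0.4679, -0.8838) and n = (−sin -62.1°, cos -62.1°) = (0.8838, 0.4679). E is at the origin and D lies 30.6 along u from E, so D = 30.6·u = (14.32, -27.04). Tangency of A1 to both parallel lines with radius 9.9 puts F and Q at E ± 9.9·n: F = (8.749, 4.633), Q = (-8.749, -4.633). Equal radii place N and W the same way about D: N = D + 9.9·n = (23.07, -22.41), W = D − 9.9·n = (5.569, -31.68). Then |EN| = |N − E| = 32.16.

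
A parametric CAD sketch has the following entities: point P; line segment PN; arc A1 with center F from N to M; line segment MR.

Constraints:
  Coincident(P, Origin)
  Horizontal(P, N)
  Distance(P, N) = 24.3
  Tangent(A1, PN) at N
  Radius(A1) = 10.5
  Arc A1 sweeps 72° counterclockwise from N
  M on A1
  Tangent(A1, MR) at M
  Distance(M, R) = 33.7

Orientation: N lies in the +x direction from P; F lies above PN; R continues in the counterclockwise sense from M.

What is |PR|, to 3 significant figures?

59.5

P is at the origin; P and N share the same y with |PN| = 24.3 and N on the +x side, so N = (24.3, 0.00). A1 meets PN tangentially, so FN is at right angles to PN, so F = N + (0, 10.5) = (24.3, 10.5). On A1, N sits at bearing -90° from F; a 72° counterclockwise sweep puts M at bearing -18°, so M = F + 10.5·(cos -18°, sin -18°) = (34.3, 7.26). Tangency of A1 to MR means the radius FM is perpendicular to MR, so MR runs along (−sin -18°, cos -18°); with |MR| = 33.7, R = (44.7, 39.3). Then |PR| = |R − P| = 59.5.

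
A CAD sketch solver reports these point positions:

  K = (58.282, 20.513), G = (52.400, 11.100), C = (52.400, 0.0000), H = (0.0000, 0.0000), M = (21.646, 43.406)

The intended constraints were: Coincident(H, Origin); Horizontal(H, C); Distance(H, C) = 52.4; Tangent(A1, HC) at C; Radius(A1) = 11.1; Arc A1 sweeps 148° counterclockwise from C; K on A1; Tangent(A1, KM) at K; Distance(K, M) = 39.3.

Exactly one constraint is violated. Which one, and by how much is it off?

Distance(K, M) = 39.3 — off by 3.90.

H = (0.00, 0.00) ✓; H.y = 0.00, C.y = 0.00 ✓; |HC| = 52.40 ✓; ∠(GC, CH) = 90.00° ✓; |GC| = 11.10 ✓; bearing(G→K) − bearing(G→C) = 148.0° ✓; |GK| = 11.10 ✓; ∠(GK, KM) = 90.00° ✓; |KM| = 43.20 ✗.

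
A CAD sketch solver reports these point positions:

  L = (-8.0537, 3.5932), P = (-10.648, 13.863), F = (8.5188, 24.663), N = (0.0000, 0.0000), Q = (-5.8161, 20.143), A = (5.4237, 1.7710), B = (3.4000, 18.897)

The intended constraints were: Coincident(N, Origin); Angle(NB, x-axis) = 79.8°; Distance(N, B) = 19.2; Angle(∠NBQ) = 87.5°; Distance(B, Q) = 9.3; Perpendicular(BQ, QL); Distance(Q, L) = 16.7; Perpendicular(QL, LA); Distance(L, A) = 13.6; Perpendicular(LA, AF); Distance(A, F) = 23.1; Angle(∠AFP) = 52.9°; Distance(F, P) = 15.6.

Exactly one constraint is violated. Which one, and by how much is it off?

Distance(F, P) = 15.6 — off by 6.40.

N = (0.00, 0.00) ✓; NB at 79.80° ✓; |NB| = 19.20 ✓; ∠NBQ = 87.50° ✓; |BQ| = 9.300 ✓; ∠(BQ, QL) = 90.00° ✓; |QL| = 16.70 ✓; ∠(QL, LA) = 90.00° ✓; |LA| = 13.60 ✓; ∠(LA, AF) = 90.00° ✓; |AF| = 23.10 ✓; ∠AFP = 52.90° ✓; |FP| = 22.00 ✗.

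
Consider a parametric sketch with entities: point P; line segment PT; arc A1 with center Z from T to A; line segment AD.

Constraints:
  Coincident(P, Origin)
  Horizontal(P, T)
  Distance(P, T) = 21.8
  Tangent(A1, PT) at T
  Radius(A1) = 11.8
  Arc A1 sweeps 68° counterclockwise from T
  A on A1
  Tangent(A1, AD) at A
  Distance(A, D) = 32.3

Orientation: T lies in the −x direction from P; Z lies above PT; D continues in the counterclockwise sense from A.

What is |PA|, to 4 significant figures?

13.13

Tangency of A1 to PT means the radius ZT is perpendicular to PT, so Z = T + (0, 11.8) = (-21.80, 11.80). On A1, T sits at bearing -90° from Z; a 68° counterclockwise sweep puts A at bearing -22°, so A = Z + 11.8·(cos -22°, sin -22°) = (-10.86, 7.380). Then |PA| = |A − P| = 13.13.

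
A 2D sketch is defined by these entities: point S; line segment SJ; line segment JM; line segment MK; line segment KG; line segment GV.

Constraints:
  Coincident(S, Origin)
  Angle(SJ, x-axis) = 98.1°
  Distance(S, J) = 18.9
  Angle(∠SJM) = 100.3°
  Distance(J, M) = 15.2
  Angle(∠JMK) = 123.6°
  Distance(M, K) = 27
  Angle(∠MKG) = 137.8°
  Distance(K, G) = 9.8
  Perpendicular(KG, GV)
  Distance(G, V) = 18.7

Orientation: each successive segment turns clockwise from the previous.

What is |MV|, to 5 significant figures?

29.807

S is at the origin; SJ runs at 98.1° with length 18.9, so J = (-2.6630, 18.711). ∠SJM = 100.3° gives JM at 18.400° from the x-axis; with |JM| = 15.2, M = (11.760, 23.509). ∠JMK = 123.6° gives MK at -38.000° from the x-axis; with |MK| = 27.0, K = (33.036, 6.8865). ∠MKG = 137.8° gives KG at -80.200° from the x-axis; with |KG| = 9.8, G = (34.704, -2.7705). KG is perpendicular to GV, so GV runs at -170.20°; with |GV| = 18.7, V = (16.277, -5.9535). Then |MV| = |V − M| = 29.807.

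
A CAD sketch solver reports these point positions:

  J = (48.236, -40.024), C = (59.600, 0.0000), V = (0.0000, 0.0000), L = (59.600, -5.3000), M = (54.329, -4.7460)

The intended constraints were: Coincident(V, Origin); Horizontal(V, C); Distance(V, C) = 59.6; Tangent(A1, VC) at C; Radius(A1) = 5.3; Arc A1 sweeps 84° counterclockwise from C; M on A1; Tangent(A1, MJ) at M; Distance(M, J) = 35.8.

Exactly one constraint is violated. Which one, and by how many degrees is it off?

Tangent(A1, MJ) at M — off by 3.80°.

V = (0.00, 0.00) ✓; V.y = 0.00, C.y = 0.00 ✓; |VC| = 59.60 ✓; ∠(LC, CV) = 90.00° ✓; |LC| = 5.300 ✓; bearing(L→M) − bearing(L→C) = 84.00° ✓; |LM| = 5.300 ✓; ∠(LM, MJ) = 93.80° ✗; |MJ| = 35.80 ✓.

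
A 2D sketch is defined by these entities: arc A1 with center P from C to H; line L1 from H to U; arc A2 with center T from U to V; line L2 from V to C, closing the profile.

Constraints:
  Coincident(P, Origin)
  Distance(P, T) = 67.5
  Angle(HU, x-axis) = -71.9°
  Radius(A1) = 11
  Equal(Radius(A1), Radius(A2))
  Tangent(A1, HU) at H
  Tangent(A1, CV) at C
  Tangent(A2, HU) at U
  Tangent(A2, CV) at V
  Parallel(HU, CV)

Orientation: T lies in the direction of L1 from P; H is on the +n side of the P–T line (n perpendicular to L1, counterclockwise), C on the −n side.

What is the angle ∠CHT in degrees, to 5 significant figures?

80.744°

The slot axis is L1's direction at -71.9°, so u = (cos -71.9°, sin -71.9°) = (0.31068, -0.95052) and n = (−sin -71.9°, cos -71.9°) = (0.95052, 0.31068). P is at the origin and T lies 67.5 along u from P, so T = 67.5·u = (20.971, -64.160). Tangency of A1 to both parallel lines with radius 11.0 puts H and C at P ± 11.0·n: H = (10.456, 3.4174), C = (-10.456, -3.4174). Then cos ∠CHT = HC·HT / (|HC||HT|), giving 80.744°.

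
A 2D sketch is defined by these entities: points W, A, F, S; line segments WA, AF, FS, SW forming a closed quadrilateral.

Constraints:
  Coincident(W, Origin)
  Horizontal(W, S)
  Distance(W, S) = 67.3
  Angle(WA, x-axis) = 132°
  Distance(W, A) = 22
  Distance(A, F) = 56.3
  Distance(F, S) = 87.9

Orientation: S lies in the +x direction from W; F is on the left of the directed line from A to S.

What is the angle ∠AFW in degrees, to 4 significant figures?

17.60°

Checks: |AF| = 56.30 ✓; |FS| = 87.90 ✓.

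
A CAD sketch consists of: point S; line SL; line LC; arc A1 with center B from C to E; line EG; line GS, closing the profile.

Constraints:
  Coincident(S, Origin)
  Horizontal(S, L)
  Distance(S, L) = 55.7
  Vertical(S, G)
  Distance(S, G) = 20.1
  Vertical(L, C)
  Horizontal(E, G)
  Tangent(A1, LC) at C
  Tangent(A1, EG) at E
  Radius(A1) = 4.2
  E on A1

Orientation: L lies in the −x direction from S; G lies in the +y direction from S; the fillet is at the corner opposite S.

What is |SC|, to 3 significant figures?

57.9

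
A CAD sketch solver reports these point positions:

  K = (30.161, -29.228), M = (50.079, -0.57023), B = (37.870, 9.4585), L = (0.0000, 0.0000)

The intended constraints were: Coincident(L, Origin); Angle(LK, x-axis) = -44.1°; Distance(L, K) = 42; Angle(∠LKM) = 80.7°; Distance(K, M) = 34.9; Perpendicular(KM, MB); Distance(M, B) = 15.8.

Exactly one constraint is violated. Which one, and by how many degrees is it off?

Perpendicular(KM, MB) — off by 4.60°.

L = (0.00, 0.00) ✓; LK at -44.10° ✓; |LK| = 42.00 ✓; ∠LKM = 80.70° ✓; |KM| = 34.90 ✓; ∠(KM, MB) = 85.40° ✗; |MB| = 15.80 ✓.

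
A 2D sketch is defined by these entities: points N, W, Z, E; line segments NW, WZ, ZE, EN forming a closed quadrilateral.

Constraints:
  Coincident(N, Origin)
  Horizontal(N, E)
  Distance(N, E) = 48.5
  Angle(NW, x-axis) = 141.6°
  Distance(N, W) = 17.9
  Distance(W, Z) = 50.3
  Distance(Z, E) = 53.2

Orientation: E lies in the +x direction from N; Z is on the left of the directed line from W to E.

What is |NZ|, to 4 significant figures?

51.16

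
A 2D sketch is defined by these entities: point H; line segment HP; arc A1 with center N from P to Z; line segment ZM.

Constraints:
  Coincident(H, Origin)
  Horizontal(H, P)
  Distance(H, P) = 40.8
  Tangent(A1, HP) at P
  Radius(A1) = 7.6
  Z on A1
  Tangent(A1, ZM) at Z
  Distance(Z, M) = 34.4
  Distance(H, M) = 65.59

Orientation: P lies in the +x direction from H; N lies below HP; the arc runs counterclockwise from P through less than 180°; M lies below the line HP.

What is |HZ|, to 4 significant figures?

35.98

Checks: |NZ| = 7.600 ✓; ∠(NZ, ZM) = 90.00° ✓; |ZM| = 34.40 ✓; |HM| = 65.59 ✓.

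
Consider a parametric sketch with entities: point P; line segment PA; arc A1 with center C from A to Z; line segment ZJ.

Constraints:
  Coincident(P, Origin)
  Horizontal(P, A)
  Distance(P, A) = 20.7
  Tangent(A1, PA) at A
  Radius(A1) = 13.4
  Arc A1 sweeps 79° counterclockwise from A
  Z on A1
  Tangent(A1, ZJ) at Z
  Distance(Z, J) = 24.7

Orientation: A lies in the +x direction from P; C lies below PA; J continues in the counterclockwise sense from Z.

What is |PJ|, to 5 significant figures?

35.204

P is at the origin; P and A share the same y with |PA| = 20.7 and A on the +x side, so A = (20.700, 0.0000). Since A1 is tangent to PA there, CA ⟂ PA, so C = A + (0, -13.4) = (20.700, -13.400). On A1, A sits at bearing 90° from C; a 79° counterclockwise sweep puts Z at bearing 169°, so Z = C + 13.4·(cos 169°, sin 169°) = (7.5462, -10.843). A1 meets ZJ tangentially, so CZ is at right angles to ZJ, so ZJ runs along (−sin 169°, cos 169°); with |ZJ| = 24.7, J = (2.8332, -35.089). Then |PJ| = |J − P| = 35.204.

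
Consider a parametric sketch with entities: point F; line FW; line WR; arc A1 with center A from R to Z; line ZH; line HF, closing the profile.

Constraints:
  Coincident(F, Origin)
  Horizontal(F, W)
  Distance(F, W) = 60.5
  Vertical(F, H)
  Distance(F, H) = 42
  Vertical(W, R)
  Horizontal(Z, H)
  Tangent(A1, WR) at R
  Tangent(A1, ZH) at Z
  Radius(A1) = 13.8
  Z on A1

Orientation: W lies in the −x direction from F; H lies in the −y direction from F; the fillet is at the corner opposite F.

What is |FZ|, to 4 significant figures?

62.81

The virtual corner opposite F is at (-60.50, -42.00). A1 meets WR tangentially, so AR is at right angles to WR and A1 meets ZH tangentially, so AZ is at right angles to ZH, with radius 13.8, so the center A sits 13.8 in from both sides at A = (-46.70, -28.20). That places the tangent points at R = (-60.50, -28.20) on WR and Z = (-46.70, -42.00) on ZH. Then |FZ| = |Z − F| = 62.81.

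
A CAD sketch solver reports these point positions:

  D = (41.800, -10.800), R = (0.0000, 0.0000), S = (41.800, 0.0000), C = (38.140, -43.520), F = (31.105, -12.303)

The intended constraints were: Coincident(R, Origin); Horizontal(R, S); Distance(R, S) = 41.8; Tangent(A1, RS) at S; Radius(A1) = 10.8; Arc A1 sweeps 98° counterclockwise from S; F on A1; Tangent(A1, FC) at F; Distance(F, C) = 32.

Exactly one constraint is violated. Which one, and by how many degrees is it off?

Tangent(A1, FC) at F — off by 4.70°.

R = (0.00, 0.00) ✓; R.y = 0.00, S.y = 0.00 ✓; |RS| = 41.80 ✓; ∠(DS, SR) = 90.00° ✓; |DS| = 10.80 ✓; bearing(D→F) − bearing(D→S) = 98.00° ✓; |DF| = 10.80 ✓; ∠(DF, FC) = 85.30° ✗; |FC| = 32.00 ✓.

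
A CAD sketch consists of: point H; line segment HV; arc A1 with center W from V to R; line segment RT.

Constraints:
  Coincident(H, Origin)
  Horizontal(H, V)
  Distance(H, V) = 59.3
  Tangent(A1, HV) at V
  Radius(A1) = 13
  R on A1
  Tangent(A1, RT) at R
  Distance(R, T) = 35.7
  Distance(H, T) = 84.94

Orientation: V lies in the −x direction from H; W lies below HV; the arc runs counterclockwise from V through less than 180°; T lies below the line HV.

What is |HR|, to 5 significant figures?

73.631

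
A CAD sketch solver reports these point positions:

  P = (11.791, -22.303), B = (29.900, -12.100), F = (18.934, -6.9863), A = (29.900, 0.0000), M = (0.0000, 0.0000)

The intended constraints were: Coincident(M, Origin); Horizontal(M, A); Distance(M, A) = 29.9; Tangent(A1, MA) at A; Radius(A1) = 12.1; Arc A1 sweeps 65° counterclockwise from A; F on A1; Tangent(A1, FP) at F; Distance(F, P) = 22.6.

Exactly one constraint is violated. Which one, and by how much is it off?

Distance(F, P) = 22.6 — off by 5.70.

M = (0.00, 0.00) ✓; M.y = 0.00, A.y = 0.00 ✓; |MA| = 29.90 ✓; ∠(BA, AM) = 90.00° ✓; |BA| = 12.10 ✓; bearing(B→F) − bearing(B→A) = 65.00° ✓; |BF| = 12.10 ✓; ∠(BF, FP) = 90.00° ✓; |FP| = 16.90 ✗.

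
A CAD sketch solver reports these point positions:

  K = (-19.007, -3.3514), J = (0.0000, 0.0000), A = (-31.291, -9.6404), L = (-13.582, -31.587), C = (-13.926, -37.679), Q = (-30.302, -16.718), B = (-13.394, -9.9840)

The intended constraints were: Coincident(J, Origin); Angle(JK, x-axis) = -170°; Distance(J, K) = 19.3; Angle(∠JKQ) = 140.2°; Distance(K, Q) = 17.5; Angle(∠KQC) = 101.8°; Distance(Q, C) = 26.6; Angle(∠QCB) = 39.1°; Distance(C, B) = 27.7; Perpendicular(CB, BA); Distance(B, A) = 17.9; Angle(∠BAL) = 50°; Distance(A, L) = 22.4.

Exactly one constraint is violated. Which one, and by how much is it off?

Distance(A, L) = 22.4 — off by 5.80.

J = (0.00, 0.00) ✓; JK at -170.0° ✓; |JK| = 19.30 ✓; ∠JKQ = 140.2° ✓; |KQ| = 17.50 ✓; ∠KQC = 101.8° ✓; |QC| = 26.60 ✓; ∠QCB = 39.10° ✓; |CB| = 27.70 ✓; ∠(CB, BA) = 90.00° ✓; |BA| = 17.90 ✓; ∠BAL = 50.00° ✓; |AL| = 28.20 ✗.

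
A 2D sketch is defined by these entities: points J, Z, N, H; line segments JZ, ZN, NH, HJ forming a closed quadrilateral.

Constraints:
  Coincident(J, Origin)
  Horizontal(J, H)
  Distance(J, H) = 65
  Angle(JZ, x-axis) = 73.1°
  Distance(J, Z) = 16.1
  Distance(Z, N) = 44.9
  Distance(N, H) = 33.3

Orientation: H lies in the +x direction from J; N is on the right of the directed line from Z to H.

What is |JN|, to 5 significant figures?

39.786

Checks: |ZN| = 44.90 ✓; |NH| = 33.30 ✓.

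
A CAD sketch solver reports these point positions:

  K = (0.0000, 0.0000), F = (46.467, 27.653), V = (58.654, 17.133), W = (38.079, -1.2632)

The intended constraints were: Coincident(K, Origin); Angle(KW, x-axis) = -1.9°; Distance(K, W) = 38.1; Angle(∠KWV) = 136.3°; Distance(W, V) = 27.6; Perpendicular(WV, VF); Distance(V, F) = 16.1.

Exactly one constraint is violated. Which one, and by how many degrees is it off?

Perpendicular(WV, VF) — off by 7.40°.

K = (0.00, 0.00) ✓; KW at -1.900° ✓; |KW| = 38.10 ✓; ∠KWV = 136.3° ✓; |WV| = 27.60 ✓; ∠(WV, VF) = 97.40° ✗; |VF| = 16.10 ✓.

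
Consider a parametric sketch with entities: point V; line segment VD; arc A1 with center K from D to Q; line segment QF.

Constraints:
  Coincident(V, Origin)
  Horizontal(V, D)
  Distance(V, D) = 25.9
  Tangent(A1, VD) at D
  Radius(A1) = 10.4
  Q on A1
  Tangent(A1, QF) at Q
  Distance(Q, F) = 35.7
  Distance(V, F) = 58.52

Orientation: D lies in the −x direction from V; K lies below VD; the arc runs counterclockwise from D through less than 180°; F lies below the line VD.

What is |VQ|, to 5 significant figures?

37.792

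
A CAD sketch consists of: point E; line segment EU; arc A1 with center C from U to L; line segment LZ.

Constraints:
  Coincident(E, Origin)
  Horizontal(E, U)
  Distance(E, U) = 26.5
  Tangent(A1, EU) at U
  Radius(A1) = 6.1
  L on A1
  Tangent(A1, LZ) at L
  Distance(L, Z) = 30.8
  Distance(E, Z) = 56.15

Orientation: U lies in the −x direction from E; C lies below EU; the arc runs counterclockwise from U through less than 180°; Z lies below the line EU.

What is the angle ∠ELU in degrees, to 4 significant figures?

23.64°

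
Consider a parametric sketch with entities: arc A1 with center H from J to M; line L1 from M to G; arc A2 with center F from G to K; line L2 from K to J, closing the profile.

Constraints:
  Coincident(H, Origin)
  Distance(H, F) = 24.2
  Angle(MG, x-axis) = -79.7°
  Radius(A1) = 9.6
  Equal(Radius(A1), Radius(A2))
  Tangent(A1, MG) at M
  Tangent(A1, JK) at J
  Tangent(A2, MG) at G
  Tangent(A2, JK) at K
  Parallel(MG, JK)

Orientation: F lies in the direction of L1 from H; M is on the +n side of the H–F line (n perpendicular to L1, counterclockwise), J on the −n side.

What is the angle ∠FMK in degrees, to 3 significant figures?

16.8°

Tangency of A1 to both parallel lines with radius 9.6 puts M and J at H ± 9.6·n: M = (9.45, 1.72), J = (-9.45, -1.72). Equal radii place G and K the same way about F: G = F + 9.6·n = (13.8, -22.1), K = F − 9.6·n = (-5.12, -25.5). Then cos ∠FMK = MF·MK / (|MF||MK|), giving 16.8°.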